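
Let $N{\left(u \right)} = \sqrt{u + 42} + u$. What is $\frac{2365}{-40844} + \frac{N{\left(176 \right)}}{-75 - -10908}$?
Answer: $- \frac{18431501}{442463052} + \frac{\sqrt{218}}{10833} \approx -0.040294$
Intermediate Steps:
$N{\left(u \right)} = u + \sqrt{42 + u}$ ($N{\left(u \right)} = \sqrt{42 + u} + u = u + \sqrt{42 + u}$)
$\frac{2365}{-40844} + \frac{N{\left(176 \right)}}{-75 - -10908} = \frac{2365}{-40844} + \frac{176 + \sqrt{42 + 176}}{-75 - -10908} = 2365 \left(- \frac{1}{40844}\right) + \frac{176 + \sqrt{218}}{-75 + 10908} = - \frac{2365}{40844} + \frac{176 + \sqrt{218}}{10833} = - \frac{2365}{40844} + \left(176 + \sqrt{218}\right) \frac{1}{10833} = - \frac{2365}{40844} + \left(\frac{176}{10833} + \frac{\sqrt{218}}{10833}\right) = - \frac{18431501}{442463052} + \frac{\sqrt{218}}{10833}$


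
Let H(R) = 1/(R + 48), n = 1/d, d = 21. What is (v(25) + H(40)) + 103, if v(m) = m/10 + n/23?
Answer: 4484743/42504 ≈ 105.51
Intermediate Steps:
n = 1/21 ≈ 0.047619
H(R) = 1/(48 + R)
v(m) = 1/483 + m/10 (v(m) = m/10 + (1/21)/23 = m*(⅒) + (1/21)*(1/23) = m/10 + 1/483 = 1/483 + m/10)
(v(25) + H(40)) + 103 = ((1/483 + (⅒)*25) + 1/(48 + 40)) + 103 = ((1/483 + 5/2) + 1/88) + 103 = (2417/966 + 1/88) + 103 = 106831/42504 + 103 = 4484743/42504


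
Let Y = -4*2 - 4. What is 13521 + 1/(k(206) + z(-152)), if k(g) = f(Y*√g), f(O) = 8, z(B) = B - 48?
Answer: 2596031/192 ≈ 13521.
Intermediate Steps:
z(B) = -48 + B
Y = -12 (Y = -8 - 4 = -12)
k(g) = 8
13521 + 1/(k(206) + z(-152)) = 13521 + 1/(8 + (-48 - 152)) = 13521 + 1/(8 - 200) = 13521 + 1/(-192) = 13521 - 1/192 = 2596031/192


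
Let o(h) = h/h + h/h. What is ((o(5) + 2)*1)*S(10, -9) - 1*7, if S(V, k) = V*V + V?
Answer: 433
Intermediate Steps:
o(h) = 2 (o(h) = 1 + 1 = 2)
S(V, k) = V + V² (S(V, k) = V² + V = V + V²)
((o(5) + 2)*1)*S(10, -9) - 1*7 = ((2 + 2)*1)*(10*(1 + 10)) - 1*7 = (4*1)*(10*11) - 7 = 4*110 - 7 = 440 - 7 = 433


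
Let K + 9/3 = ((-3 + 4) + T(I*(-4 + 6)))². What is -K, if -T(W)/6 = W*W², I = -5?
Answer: -36011998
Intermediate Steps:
T(W) = -6*W³ (T(W) = -6*W*W² = -6*W³)
K = 36011998 (K = -3 + ((-3 + 4) - 6*(-125*(-4 + 6)³))² = -3 + (1 - 6*(-5*2)³)² = -3 + (1 - 6*(-10)³)² = -3 + (1 - 6*(-1000))² = -3 + (1 + 6000)² = -3 + 6001² = -3 + 36012001 = 36011998)
-K = -1*36011998 = -36011998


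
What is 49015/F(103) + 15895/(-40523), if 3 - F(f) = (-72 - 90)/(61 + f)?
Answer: 162866059625/13251021 ≈ 12291.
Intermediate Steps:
F(f) = 3 + 162/(61 + f) (F(f) = 3 - (-72 - 90)/(61 + f) = 3 - (-162)/(61 + f) = 3 + 162/(61 + f))
49015/F(103) + 15895/(-40523) = 49015/((3*(115 + 103)/(61 + 103))) + 15895/(-40523) = 49015/((3*218/164)) + 15895*(-1/40523) = 49015/((3*(1/164)*218)) - 15895/40523 = 49015/(327/82) - 15895/40523 = 49015*(82/327) - 15895/40523 = 4019230/327 - 15895/40523 = 162866059625/13251021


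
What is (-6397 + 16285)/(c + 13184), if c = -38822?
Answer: -1648/4273 ≈ -0.38568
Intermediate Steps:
(-6397 + 16285)/(c + 13184) = (-6397 + 16285)/(-38822 + 13184) = 9888/(-25638) = 9888*(-1/25638) = -1648/4273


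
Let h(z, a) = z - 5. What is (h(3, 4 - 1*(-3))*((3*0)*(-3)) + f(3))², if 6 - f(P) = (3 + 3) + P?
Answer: 9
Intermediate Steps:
h(z, a) = -5 + z
f(P) = -P (f(P) = 6 - ((3 + 3) + P) = 6 - (6 + P) = 6 + (-6 - P) = -P)
(h(3, 4 - 1*(-3))*((3*0)*(-3)) + f(3))² = ((-5 + 3)*((3*0)*(-3)) - 1*3)² = (-0*(-3) - 3)² = (-2*0 - 3)² = (0 - 3)² = (-3)² = 9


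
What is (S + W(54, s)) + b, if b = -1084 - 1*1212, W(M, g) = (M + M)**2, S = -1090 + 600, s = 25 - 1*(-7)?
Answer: 8878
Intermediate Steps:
s = 32 (s = 25 + 7 = 32)
S = -490
W(M, g) = 4*M**2 (W(M, g) = (2*M)**2 = 4*M**2)
b = -2296 (b = -1084 - 1212 = -2296)
(S + W(54, s)) + b = (-490 + 4*54**2) - 2296 = (-490 + 4*2916) - 2296 = (-490 + 11664) - 2296 = 11174 - 2296 = 8878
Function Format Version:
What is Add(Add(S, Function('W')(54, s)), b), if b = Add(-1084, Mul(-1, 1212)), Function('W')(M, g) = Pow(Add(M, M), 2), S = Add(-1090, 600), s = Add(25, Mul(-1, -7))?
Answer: 8878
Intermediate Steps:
s = 32 (s = Add(25, 7) = 32)
S = -490
Function('W')(M, g) = Mul(4, Pow(M, 2)) (Function('W')(M, g) = Pow(Mul(2, M), 2) = Mul(4, Pow(M, 2)))
b = -2296 (b = Add(-1084, -1212) = -2296)
Add(Add(S, Function('W')(54, s)), b) = Add(Add(-490, Mul(4, Pow(54, 2))), -2296) = Add(Add(-490, Mul(4, 2916)), -2296) = Add(Add(-490, 11664), -2296) = Add(11174, -2296) = 8878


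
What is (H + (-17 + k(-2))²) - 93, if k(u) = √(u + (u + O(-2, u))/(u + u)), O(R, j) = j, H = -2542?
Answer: -2635 + (17 - I)² ≈ -2347.0 - 34.0*I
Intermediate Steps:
k(u) = √(1 + u) (k(u) = √(u + (u + u)/(u + u)) = √(u + (2*u)/((2*u))) = √(u + (2*u)*(1/(2*u))) = √(u + 1) = √(1 + u))
(H + (-17 + k(-2))²) - 93 = (-2542 + (-17 + √(1 - 2))²) - 93 = (-2542 + (-17 + √(-1))²) - 93 = (-2542 + (-17 + I)²) - 93 = -2635 + (-17 + I)²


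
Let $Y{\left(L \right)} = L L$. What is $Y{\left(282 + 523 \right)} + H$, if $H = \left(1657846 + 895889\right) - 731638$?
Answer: $2470122$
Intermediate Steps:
$H = 1822097$ ($H = 2553735 - 731638 = 1822097$)
$Y{\left(L \right)} = L^{2}$
$Y{\left(282 + 523 \right)} + H = \left(282 + 523\right)^{2} + 1822097 = 805^{2} + 1822097 = 648025 + 1822097 = 2470122$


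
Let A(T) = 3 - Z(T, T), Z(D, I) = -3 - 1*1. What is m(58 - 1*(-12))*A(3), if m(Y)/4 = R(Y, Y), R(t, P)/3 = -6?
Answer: -504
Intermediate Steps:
R(t, P) = -18 (R(t, P) = 3*(-6) = -18)
m(Y) = -72 (m(Y) = 4*(-18) = -72)
Z(D, I) = -4 (Z(D, I) = -3 - 1 = -4)
A(T) = 7 (A(T) = 3 - 1*(-4) = 3 + 4 = 7)
m(58 - 1*(-12))*A(3) = -72*7 = -504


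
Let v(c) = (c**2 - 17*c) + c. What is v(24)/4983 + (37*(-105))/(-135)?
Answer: 430775/14949 ≈ 28.816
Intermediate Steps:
v(c) = c**2 - 16*c
v(24)/4983 + (37*(-105))/(-135) = (24*(-16 + 24))/4983 + (37*(-105))/(-135) = (24*8)*(1/4983) - 3885*(-1/135) = 192*(1/4983) + 259/9 = 64/1661 + 259/9 = 430775/14949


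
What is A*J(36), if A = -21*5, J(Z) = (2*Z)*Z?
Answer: -272160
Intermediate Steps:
J(Z) = 2*Z**2
A = -105
A*J(36) = -210*36**2 = -210*1296 = -105*2592 = -272160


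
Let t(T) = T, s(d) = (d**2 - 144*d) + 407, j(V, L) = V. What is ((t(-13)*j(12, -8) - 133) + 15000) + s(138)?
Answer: 14290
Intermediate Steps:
s(d) = 407 + d**2 - 144*d
((t(-13)*j(12, -8) - 133) + 15000) + s(138) = ((-13*12 - 133) + 15000) + (407 + 138**2 - 144*138) = ((-156 - 133) + 15000) + (407 + 19044 - 19872) = (-289 + 15000) - 421 = 14711 - 421 = 14290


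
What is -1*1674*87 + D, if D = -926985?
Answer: -1072623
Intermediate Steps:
-1*1674*87 + D = -1*1674*87 - 926985 = -1674*87 - 926985 = -145638 - 926985 = -1072623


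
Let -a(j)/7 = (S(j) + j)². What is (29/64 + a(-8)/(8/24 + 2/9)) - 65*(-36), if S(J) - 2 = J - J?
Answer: 603793/320 ≈ 1886.9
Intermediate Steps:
S(J) = 2 (S(J) = 2 + (J - J) = 2 + 0 = 2)
a(j) = -7*(2 + j)²
(29/64 + a(-8)/(8/24 + 2/9)) - 65*(-36) = (29/64 + (-7*(2 - 8)²)/(8/24 + 2/9)) - 65*(-36) = (29*(1/64) + (-7*(-6)²)/(8*(1/24) + 2*(⅑))) + 2340 = (29/64 + (-7*36)/(⅓ + 2/9)) + 2340 = (29/64 - 252/5/9) + 2340 = (29/64 - 252*9/5) + 2340 = (29/64 - 2268/5) + 2340 = -145007/320 + 2340 = 603793/320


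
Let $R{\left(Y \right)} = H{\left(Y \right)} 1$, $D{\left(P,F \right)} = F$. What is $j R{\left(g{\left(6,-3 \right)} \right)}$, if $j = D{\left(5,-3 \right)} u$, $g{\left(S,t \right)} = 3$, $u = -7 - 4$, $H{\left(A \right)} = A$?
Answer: $99$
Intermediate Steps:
$u = -11$
$j = 33$ ($j = \left(-3\right) \left(-11\right) = 33$)
$R{\left(Y \right)} = Y$ ($R{\left(Y \right)} = Y 1 = Y$)
$j R{\left(g{\left(6,-3 \right)} \right)} = 33 \cdot 3 = 99$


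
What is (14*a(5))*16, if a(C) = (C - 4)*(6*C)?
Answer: 6720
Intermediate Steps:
a(C) = 6*C*(-4 + C) (a(C) = (-4 + C)*(6*C) = 6*C*(-4 + C))
(14*a(5))*16 = (14*(6*5*(-4 + 5)))*16 = (14*(6*5*1))*16 = (14*30)*16 = 420*16 = 6720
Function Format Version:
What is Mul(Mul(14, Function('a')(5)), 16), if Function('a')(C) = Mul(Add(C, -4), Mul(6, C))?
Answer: 6720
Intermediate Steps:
Function('a')(C) = Mul(6, C, Add(-4, C)) (Function('a')(C) = Mul(Add(-4, C), Mul(6, C)) = Mul(6, C, Add(-4, C)))
Mul(Mul(14, Function('a')(5)), 16) = Mul(Mul(14, Mul(6, 5, Add(-4, 5))), 16) = Mul(Mul(14, Mul(6, 5, 1)), 16) = Mul(Mul(14, 30), 16) = Mul(420, 16) = 6720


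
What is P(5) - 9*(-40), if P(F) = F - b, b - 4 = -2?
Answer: 363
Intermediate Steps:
b = 2 (b = 4 - 2 = 2)
P(F) = -2 + F (P(F) = F - 1*2 = F - 2 = -2 + F)
P(5) - 9*(-40) = (-2 + 5) - 9*(-40) = 3 + 360 = 363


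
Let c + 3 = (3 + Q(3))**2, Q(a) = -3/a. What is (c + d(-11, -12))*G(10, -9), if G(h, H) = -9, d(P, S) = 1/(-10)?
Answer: -81/10 ≈ -8.1000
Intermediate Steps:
d(P, S) = -1/10
c = 1 (c = -3 + (3 - 3/3)**2 = -3 + (3 - 3*1/3)**2 = -3 + (3 - 1)**2 = -3 + 2**2 = -3 + 4 = 1)
(c + d(-11, -12))*G(10, -9) = (1 - 1/10)*(-9) = (9/10)*(-9) = -81/10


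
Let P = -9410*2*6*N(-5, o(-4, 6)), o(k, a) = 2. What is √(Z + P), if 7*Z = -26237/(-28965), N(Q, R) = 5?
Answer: I*√23210469208432065/202755 ≈ 751.4*I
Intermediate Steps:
Z = 26237/202755 (Z = (-26237/(-28965))/7 = (-26237*(-1/28965))/7 = (⅐)*(26237/28965) = 26237/202755 ≈ 0.12940)
P = -564600 (P = -9410*2*6*5 = -112920*5 = -9410*60 = -564600)
√(Z + P) = √(26237/202755 - 564600) = √(-114475446763/202755) = I*√23210469208432065/202755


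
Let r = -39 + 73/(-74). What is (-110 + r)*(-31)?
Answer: 344069/74 ≈ 4649.6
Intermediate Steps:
r = -2959/74 (r = -39 + 73*(-1/74) = -39 - 73/74 = -2959/74 ≈ -39.987)
(-110 + r)*(-31) = (-110 - 2959/74)*(-31) = -11099/74*(-31) = 344069/74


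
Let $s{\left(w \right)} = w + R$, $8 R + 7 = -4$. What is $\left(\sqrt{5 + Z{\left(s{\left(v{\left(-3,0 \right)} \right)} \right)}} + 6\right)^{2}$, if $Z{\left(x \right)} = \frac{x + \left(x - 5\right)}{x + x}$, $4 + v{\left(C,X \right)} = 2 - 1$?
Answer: $\frac{\left(42 + \sqrt{322}\right)^{2}}{49} \approx 73.333$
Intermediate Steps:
$R = - \frac{11}{8}$ ($R = - \frac{7}{8} + \frac{1}{8} \left(-4\right) = - \frac{7}{8} - \frac{1}{2} = - \frac{11}{8} \approx -1.375$)
$v{\left(C,X \right)} = -3$ ($v{\left(C,X \right)} = -4 + \left(2 - 1\right) = -4 + 1 = -3$)
$s{\left(w \right)} = - \frac{11}{8} + w$ ($s{\left(w \right)} = w - \frac{11}{8} = - \frac{11}{8} + w$)
$Z{\left(x \right)} = \frac{-5 + 2 x}{2 x}$ ($Z{\left(x \right)} = \frac{x + \left(-5 + x\right)}{2 x} = \left(-5 + 2 x\right) \frac{1}{2 x} = \frac{-5 + 2 x}{2 x}$)
$\left(\sqrt{5 + Z{\left(s{\left(v{\left(-3,0 \right)} \right)} \right)}} + 6\right)^{2} = \left(\sqrt{5 + \frac{- \frac{5}{2} - \frac{35}{8}}{- \frac{11}{8} - 3}} + 6\right)^{2} = \left(\sqrt{5 + \frac{- \frac{5}{2} - \frac{35}{8}}{- \frac{35}{8}}} + 6\right)^{2} = \left(\sqrt{5 - - \frac{11}{7}} + 6\right)^{2} = \left(\sqrt{5 + \frac{11}{7}} + 6\right)^{2} = \left(\sqrt{\frac{46}{7}} + 6\right)^{2} = \left(\frac{\sqrt{322}}{7} + 6\right)^{2} = \left(6 + \frac{\sqrt{322}}{7}\right)^{2}$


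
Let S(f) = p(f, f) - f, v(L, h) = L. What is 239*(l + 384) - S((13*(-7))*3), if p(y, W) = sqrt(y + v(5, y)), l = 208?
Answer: 141215 - 2*I*sqrt(67) ≈ 1.4122e+5 - 16.371*I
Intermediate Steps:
p(y, W) = sqrt(5 + y) (p(y, W) = sqrt(y + 5) = sqrt(5 + y))
S(f) = sqrt(5 + f) - f
239*(l + 384) - S((13*(-7))*3) = 239*(208 + 384) - (sqrt(5 + (13*(-7))*3) - 13*(-7)*3) = 239*592 - (sqrt(5 - 91*3) - (-91)*3) = 141488 - (sqrt(5 - 273) - 1*(-273)) = 141488 - (sqrt(-268) + 273) = 141488 - (2*I*sqrt(67) + 273) = 141488 - (273 + 2*I*sqrt(67)) = 141488 + (-273 - 2*I*sqrt(67)) = 141215 - 2*I*sqrt(67)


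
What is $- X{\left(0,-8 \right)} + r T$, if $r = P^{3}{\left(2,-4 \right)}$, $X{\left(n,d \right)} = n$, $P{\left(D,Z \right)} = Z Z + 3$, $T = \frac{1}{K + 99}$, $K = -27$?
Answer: $\frac{6859}{72} \approx 95.264$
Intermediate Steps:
$T = \frac{1}{72}$ ($T = \frac{1}{-27 + 99} = \frac{1}{72} \approx 0.013889$)
$P{\left(D,Z \right)} = 3 + Z^{2}$ ($P{\left(D,Z \right)} = Z^{2} + 3 = 3 + Z^{2}$)
$r = 6859$ ($r = \left(3 + \left(-4\right)^{2}\right)^{3} = \left(3 + 16\right)^{3} = 19^{3} = 6859$)
$- X{\left(0,-8 \right)} + r T = \left(-1\right) 0 + 6859 \cdot \frac{1}{72} = 0 + \frac{6859}{72} = \frac{6859}{72}$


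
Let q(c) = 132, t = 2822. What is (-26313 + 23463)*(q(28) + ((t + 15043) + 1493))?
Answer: -55546500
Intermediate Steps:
(-26313 + 23463)*(q(28) + ((t + 15043) + 1493)) = (-26313 + 23463)*(132 + ((2822 + 15043) + 1493)) = -2850*(132 + (17865 + 1493)) = -2850*(132 + 19358) = -2850*19490 = -55546500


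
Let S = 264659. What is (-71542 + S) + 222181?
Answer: 415298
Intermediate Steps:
(-71542 + S) + 222181 = (-71542 + 264659) + 222181 = 193117 + 222181 = 415298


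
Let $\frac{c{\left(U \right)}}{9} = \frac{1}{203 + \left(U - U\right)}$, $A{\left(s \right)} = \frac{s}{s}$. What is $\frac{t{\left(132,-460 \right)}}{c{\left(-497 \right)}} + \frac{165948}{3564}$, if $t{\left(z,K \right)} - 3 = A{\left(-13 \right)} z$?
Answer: $\frac{918194}{297} \approx 3091.6$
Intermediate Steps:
$A{\left(s \right)} = 1$
$t{\left(z,K \right)} = 3 + z$ ($t{\left(z,K \right)} = 3 + 1 z = 3 + z$)
$c{\left(U \right)} = \frac{9}{203}$ ($c{\left(U \right)} = \frac{9}{203 + \left(U - U\right)} = \frac{9}{203 + 0} = \frac{9}{203}$)
$\frac{t{\left(132,-460 \right)}}{c{\left(-497 \right)}} + \frac{165948}{3564} = \frac{3 + 132}{\frac{9}{203}} + \frac{165948}{3564} = 135 \cdot \frac{203}{9} + 165948 \cdot \frac{1}{3564} = 3045 + \frac{13829}{297} = \frac{918194}{297}$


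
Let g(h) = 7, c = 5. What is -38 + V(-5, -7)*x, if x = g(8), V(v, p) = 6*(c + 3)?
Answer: 298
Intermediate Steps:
V(v, p) = 48 (V(v, p) = 6*(5 + 3) = 6*8 = 48)
x = 7
-38 + V(-5, -7)*x = -38 + 48*7 = -38 + 336 = 298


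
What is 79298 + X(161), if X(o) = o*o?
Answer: 105219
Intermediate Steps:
X(o) = o**2
79298 + X(161) = 79298 + 161**2 = 79298 + 25921 = 105219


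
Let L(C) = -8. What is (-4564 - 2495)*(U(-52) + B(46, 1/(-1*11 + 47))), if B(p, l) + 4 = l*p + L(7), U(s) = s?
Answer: 2656537/6 ≈ 4.4276e+5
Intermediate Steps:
B(p, l) = -12 + l*p (B(p, l) = -4 + (l*p - 8) = -4 + (-8 + l*p) = -12 + l*p)
(-4564 - 2495)*(U(-52) + B(46, 1/(-1*11 + 47))) = (-4564 - 2495)*(-52 + (-12 + 46/(-1*11 + 47))) = -7059*(-52 + (-12 + 46/(-11 + 47))) = -7059*(-52 + (-12 + 46/36)) = -7059*(-52 + (-12 + (1/36)*46)) = -7059*(-52 + (-12 + 23/18)) = -7059*(-52 - 193/18) = -7059*(-1129/18) = 2656537/6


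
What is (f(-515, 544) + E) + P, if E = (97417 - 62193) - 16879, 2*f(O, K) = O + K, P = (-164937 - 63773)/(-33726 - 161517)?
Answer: 7169585137/390486 ≈ 18361.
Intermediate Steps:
P = 228710/195243 (P = -228710/(-195243) = -228710*(-1/195243) = 228710/195243 ≈ 1.1714)
f(O, K) = K/2 + O/2 (f(O, K) = (O + K)/2 = (K + O)/2 = K/2 + O/2)
E = 18345 (E = 35224 - 16879 = 18345)
(f(-515, 544) + E) + P = (((½)*544 + (½)*(-515)) + 18345) + 228710/195243 = ((272 - 515/2) + 18345) + 228710/195243 = (29/2 + 18345) + 228710/195243 = 36719/2 + 228710/195243 = 7169585137/390486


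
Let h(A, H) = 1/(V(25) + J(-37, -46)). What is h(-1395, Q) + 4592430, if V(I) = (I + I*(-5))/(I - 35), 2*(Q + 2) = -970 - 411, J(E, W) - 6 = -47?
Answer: 142365329/31 ≈ 4.5924e+6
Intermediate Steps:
J(E, W) = -41 (J(E, W) = 6 - 47 = -41)
Q = -1385/2 (Q = -2 + (-970 - 411)/2 = -2 + (½)*(-1381) = -2 - 1381/2 = -1385/2 ≈ -692.50)
V(I) = -4*I/(-35 + I) (V(I) = (I - 5*I)/(-35 + I) = (-4*I)/(-35 + I) = -4*I/(-35 + I))
h(A, H) = -1/31 (h(A, H) = 1/(-4*25/(-35 + 25) - 41) = 1/(-4*25/(-10) - 41) = 1/(-4*25*(-⅒) - 41) = 1/(10 - 41) = 1/(-31) = -1/31)
h(-1395, Q) + 4592430 = -1/31 + 4592430 = 142365329/31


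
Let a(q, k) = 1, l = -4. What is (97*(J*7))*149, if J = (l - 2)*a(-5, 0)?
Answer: -607026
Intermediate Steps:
J = -6 (J = (-4 - 2)*1 = -6*1 = -6)
(97*(J*7))*149 = (97*(-6*7))*149 = (97*(-42))*149 = -4074*149 = -607026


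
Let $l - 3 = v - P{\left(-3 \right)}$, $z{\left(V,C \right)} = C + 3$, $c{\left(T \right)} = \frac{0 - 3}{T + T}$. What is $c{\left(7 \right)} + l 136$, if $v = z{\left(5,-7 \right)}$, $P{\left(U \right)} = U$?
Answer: $\frac{3805}{14} \approx 271.79$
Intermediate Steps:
$c{\left(T \right)} = - \frac{3}{2 T}$
$z{\left(V,C \right)} = 3 + C$
$v = -4$ ($v = 3 - 7 = -4$)
$l = 2$ ($l = 3 - 1 = 2$)
$c{\left(7 \right)} + l 136 = - \frac{3}{2 \cdot 7} + 2 \cdot 136 = \left(- \frac{3}{2}\right) \frac{1}{7} + 272 = - \frac{3}{14} + 272 = \frac{3805}{14}$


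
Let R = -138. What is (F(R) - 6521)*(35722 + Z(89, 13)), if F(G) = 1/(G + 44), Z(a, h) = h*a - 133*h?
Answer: -10773035625/47 ≈ -2.2921e+8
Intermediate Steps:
Z(a, h) = -133*h + a*h (Z(a, h) = a*h - 133*h = -133*h + a*h)
F(G) = 1/(44 + G)
(F(R) - 6521)*(35722 + Z(89, 13)) = (1/(44 - 138) - 6521)*(35722 + 13*(-133 + 89)) = (1/(-94) - 6521)*(35722 + 13*(-44)) = (-1/94 - 6521)*(35722 - 572) = -612975/94*35150 = -10773035625/47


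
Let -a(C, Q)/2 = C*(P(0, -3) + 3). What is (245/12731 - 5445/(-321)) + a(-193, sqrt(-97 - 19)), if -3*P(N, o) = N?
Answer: 1600580266/1362217 ≈ 1175.0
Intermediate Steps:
P(N, o) = -N/3
a(C, Q) = -6*C (a(C, Q) = -2*C*(-1/3*0 + 3) = -2*C*(0 + 3) = -2*C*3 = -6*C)
(245/12731 - 5445/(-321)) + a(-193, sqrt(-97 - 19)) = (245/12731 - 5445/(-321)) - 6*(-193) = (245*(1/12731) - 5445*(-1/321)) + 1158 = (245/12731 + 1815/107) + 1158 = 23132980/1362217 + 1158 = 1600580266/1362217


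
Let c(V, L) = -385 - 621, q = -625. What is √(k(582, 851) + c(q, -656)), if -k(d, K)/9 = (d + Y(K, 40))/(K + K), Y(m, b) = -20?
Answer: I*√730698385/851 ≈ 31.764*I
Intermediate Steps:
k(d, K) = -9*(-20 + d)/(2*K) (k(d, K) = -9*(d - 20)/(K + K) = -9*(-20 + d)/(2*K))
c(V, L) = -1006
√(k(582, 851) + c(q, -656)) = √((9/2)*(20 - 1*582)/851 - 1006) = √((9/2)*(1/851)*(20 - 582) - 1006) = √((9/2)*(1/851)*(-562) - 1006) = √(-2529/851 - 1006) = √(-858635/851) = I*√730698385/851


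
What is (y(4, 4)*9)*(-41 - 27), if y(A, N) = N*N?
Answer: -9792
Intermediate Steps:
y(A, N) = N²
(y(4, 4)*9)*(-41 - 27) = (4²*9)*(-41 - 27) = (16*9)*(-68) = 144*(-68) = -9792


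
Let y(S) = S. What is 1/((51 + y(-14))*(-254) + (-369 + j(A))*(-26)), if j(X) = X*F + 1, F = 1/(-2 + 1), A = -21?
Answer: -1/376 ≈ -0.0026596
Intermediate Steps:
F = -1 (F = 1/(-1) = -1)
j(X) = 1 - X (j(X) = X*(-1) + 1 = -X + 1 = 1 - X)
1/((51 + y(-14))*(-254) + (-369 + j(A))*(-26)) = 1/((51 - 14)*(-254) + (-369 + (1 - 1*(-21)))*(-26)) = 1/(37*(-254) + (-369 + (1 + 21))*(-26)) = 1/(-9398 + (-369 + 22)*(-26)) = 1/(-9398 - 347*(-26)) = 1/(-9398 + 9022) = 1/(-376) = -1/376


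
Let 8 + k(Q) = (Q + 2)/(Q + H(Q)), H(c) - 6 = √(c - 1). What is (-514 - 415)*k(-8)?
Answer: 85468/13 - 16722*I/13 ≈ 6574.5 - 1286.3*I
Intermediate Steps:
H(c) = 6 + √(-1 + c) (H(c) = 6 + √(c - 1) = 6 + √(-1 + c))
k(Q) = -8 + (2 + Q)/(6 + Q + √(-1 + Q)) (k(Q) = -8 + (Q + 2)/(Q + (6 + √(-1 + Q))) = -8 + (2 + Q)/(6 + Q + √(-1 + Q)))
(-514 - 415)*k(-8) = (-514 - 415)*((-46 - 8*√(-1 - 8) - 7*(-8))/(6 - 8 + √(-1 - 8))) = -929*(-46 - 24*I + 56)/(6 - 8 + √(-9)) = -929*(-46 - 24*I + 56)/(6 - 8 + 3*I) = -929*(-46 - 24*I + 56)/(-2 + 3*I) = -929*(-2 - 3*I)/13*(10 - 24*I) = -929*(-2 - 3*I)*(10 - 24*I)/13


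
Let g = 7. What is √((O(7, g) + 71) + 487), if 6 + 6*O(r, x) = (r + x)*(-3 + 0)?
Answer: 5*√22 ≈ 23.452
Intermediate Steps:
O(r, x) = -1 - r/2 - x/2 (O(r, x) = -1 + ((r + x)*(-3 + 0))/6 = -1 + ((r + x)*(-3))/6 = -1 + (-3*r - 3*x)/6 = -1 + (-r/2 - x/2) = -1 - r/2 - x/2)
√((O(7, g) + 71) + 487) = √(((-1 - ½*7 - ½*7) + 71) + 487) = √(((-1 - 7/2 - 7/2) + 71) + 487) = √((-8 + 71) + 487) = √(63 + 487) = √550 = 5*√22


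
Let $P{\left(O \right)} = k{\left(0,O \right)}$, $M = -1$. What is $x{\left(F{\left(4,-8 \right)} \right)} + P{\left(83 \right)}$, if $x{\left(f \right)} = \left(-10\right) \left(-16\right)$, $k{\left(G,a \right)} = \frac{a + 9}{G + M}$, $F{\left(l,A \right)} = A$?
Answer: $68$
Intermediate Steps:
$k{\left(G,a \right)} = \frac{9 + a}{-1 + G}$ ($k{\left(G,a \right)} = \frac{a + 9}{G - 1} = \frac{9 + a}{-1 + G}$)
$P{\left(O \right)} = -9 - O$ ($P{\left(O \right)} = \frac{9 + O}{-1 + 0} = \frac{9 + O}{-1} = - (9 + O) = -9 - O$)
$x{\left(f \right)} = 160$
$x{\left(F{\left(4,-8 \right)} \right)} + P{\left(83 \right)} = 160 - 92 = 68$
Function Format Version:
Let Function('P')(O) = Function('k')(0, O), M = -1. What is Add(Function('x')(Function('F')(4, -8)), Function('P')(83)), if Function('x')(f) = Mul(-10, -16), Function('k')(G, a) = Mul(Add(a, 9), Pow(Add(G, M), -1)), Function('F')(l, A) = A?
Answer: 68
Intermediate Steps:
Function('k')(G, a) = Mul(Pow(Add(-1, G), -1), Add(9, a)) (Function('k')(G, a) = Mul(Add(a, 9), Pow(Add(G, -1), -1)) = Mul(Add(9, a), Pow(Add(-1, G), -1)) = Mul(Pow(Add(-1, G), -1), Add(9, a)))
Function('P')(O) = Add(-9, Mul(-1, O)) (Function('P')(O) = Mul(Pow(Add(-1, 0), -1), Add(9, O)) = Mul(Pow(-1, -1), Add(9, O)) = Mul(-1, Add(9, O)) = Add(-9, Mul(-1, O)))
Function('x')(f) = 160
Add(Function('x')(Function('F')(4, -8)), Function('P')(83)) = Add(160, Add(-9, Mul(-1, 83))) = Add(160, Add(-9, -83)) = Add(160, -92) = 68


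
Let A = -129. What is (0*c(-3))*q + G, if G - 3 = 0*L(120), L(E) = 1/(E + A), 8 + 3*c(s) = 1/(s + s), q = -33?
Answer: 3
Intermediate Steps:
c(s) = -8/3 + 1/(6*s) (c(s) = -8/3 + 1/(3*(s + s)) = -8/3 + 1/(3*((2*s))) = -8/3 + (1/(2*s))/3 = -8/3 + 1/(6*s))
L(E) = 1/(-129 + E) (L(E) = 1/(E - 129) = 1/(-129 + E))
G = 3 (G = 3 + 0/(-129 + 120) = 3 + 0/(-9) = 3 + 0*(-⅑) = 3 + 0 = 3)
(0*c(-3))*q + G = (0*((⅙)*(1 - 16*(-3))/(-3)))*(-33) + 3 = (0*((⅙)*(-⅓)*(1 + 48)))*(-33) + 3 = (0*((⅙)*(-⅓)*49))*(-33) + 3 = (0*(-49/18))*(-33) + 3 = 0*(-33) + 3 = 0 + 3 = 3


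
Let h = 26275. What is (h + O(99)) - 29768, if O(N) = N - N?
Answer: -3493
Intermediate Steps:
O(N) = 0
(h + O(99)) - 29768 = (26275 + 0) - 29768 = 26275 - 29768 = -3493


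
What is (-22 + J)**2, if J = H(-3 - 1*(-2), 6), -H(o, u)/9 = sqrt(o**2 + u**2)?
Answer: 3481 + 396*sqrt(37) ≈ 5889.8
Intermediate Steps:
H(o, u) = -9*sqrt(o**2 + u**2)
J = -9*sqrt(37) (J = -9*sqrt((-3 - 1*(-2))**2 + 6**2) = -9*sqrt((-3 + 2)**2 + 36) = -9*sqrt((-1)**2 + 36) = -9*sqrt(1 + 36) = -9*sqrt(37) ≈ -54.745)
(-22 + J)**2 = (-22 - 9*sqrt(37))**2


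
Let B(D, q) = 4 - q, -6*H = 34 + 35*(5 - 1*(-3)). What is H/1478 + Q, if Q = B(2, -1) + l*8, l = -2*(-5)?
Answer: 376733/4434 ≈ 84.965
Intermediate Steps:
H = -157/3 (H = -(34 + 35*(5 - 1*(-3)))/6 = -(34 + 35*(5 + 3))/6 = -(34 + 35*8)/6 = -(34 + 280)/6 = -⅙*314 = -157/3 ≈ -52.333)
l = 10
Q = 85 (Q = (4 - 1*(-1)) + 10*8 = (4 + 1) + 80 = 5 + 80 = 85)
H/1478 + Q = -157/3/1478 + 85 = -157/3*1/1478 + 85 = -157/4434 + 85 = 376733/4434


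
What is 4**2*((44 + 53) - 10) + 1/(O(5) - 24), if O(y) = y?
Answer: 26447/19 ≈ 1391.9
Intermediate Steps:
4**2*((44 + 53) - 10) + 1/(O(5) - 24) = 4**2*((44 + 53) - 10) + 1/(5 - 24) = 16*(97 - 10) + 1/(-19) = 16*87 - 1/19 = 1392 - 1/19 = 26447/19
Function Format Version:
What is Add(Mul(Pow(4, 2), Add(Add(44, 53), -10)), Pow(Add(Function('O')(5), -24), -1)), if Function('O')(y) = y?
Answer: Rational(26447, 19) ≈ 1391.9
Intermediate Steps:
Add(Mul(Pow(4, 2), Add(Add(44, 53), -10)), Pow(Add(Function('O')(5), -24), -1)) = Add(Mul(Pow(4, 2), Add(Add(44, 53), -10)), Pow(Add(5, -24), -1)) = Add(Mul(16, Add(97, -10)), Pow(-19, -1)) = Add(Mul(16, 87), Rational(-1, 19)) = Add(1392, Rational(-1, 19)) = Rational(26447, 19)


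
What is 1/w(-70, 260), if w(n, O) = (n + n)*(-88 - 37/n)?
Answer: 1/12246 ≈ 8.1659e-5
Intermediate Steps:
w(n, O) = 2*n*(-88 - 37/n) (w(n, O) = (2*n)*(-88 - 37/n) = 2*n*(-88 - 37/n))
1/w(-70, 260) = 1/(-74 - 176*(-70)) = 1/(-74 + 12320) = 1/12246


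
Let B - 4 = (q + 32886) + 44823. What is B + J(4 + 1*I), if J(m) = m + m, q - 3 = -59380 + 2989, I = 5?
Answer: 21343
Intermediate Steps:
q = -56388 (q = 3 + (-59380 + 2989) = 3 - 56391 = -56388)
B = 21325 (B = 4 + ((-56388 + 32886) + 44823) = 4 + (-23502 + 44823) = 4 + 21321 = 21325)
J(m) = 2*m
B + J(4 + 1*I) = 21325 + 2*(4 + 1*5) = 21325 + 2*(4 + 5) = 21325 + 2*9 = 21325 + 18 = 21343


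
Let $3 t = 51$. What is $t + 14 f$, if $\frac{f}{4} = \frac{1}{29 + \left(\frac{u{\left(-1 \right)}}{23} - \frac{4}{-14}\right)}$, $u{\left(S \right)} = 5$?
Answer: $\frac{44883}{2375} \approx 18.898$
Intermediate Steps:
$t = 17$ ($t = \frac{1}{3} \cdot 51 = 17$)
$f = \frac{322}{2375}$ ($f = \frac{4}{29 + \left(\frac{5}{23} - \frac{4}{-14}\right)} = \frac{4}{29 + \left(5 \cdot \frac{1}{23} - - \frac{2}{7}\right)} = \frac{4}{29 + \left(\frac{5}{23} + \frac{2}{7}\right)} = \frac{4}{29 + \frac{81}{161}} = \frac{4}{\frac{4750}{161}} = 4 \cdot \frac{161}{4750} = \frac{322}{2375} \approx 0.13558$)
$t + 14 f = 17 + 14 \cdot \frac{322}{2375} = 17 + \frac{4508}{2375} = \frac{44883}{2375}$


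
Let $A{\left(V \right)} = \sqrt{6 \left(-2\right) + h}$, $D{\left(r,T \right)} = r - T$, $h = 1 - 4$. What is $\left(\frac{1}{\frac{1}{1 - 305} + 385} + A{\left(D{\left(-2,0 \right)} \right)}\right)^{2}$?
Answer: $- \frac{205471820399}{13698127521} + \frac{608 i \sqrt{15}}{117039} \approx -15.0 + 0.02012 i$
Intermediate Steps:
$h = -3$ ($h = 1 - 4 = -3$)
$A{\left(V \right)} = i \sqrt{15}$ ($A{\left(V \right)} = \sqrt{6 \left(-2\right) - 3} = \sqrt{-12 - 3} = \sqrt{-15} = i \sqrt{15}$)
$\left(\frac{1}{\frac{1}{1 - 305} + 385} + A{\left(D{\left(-2,0 \right)} \right)}\right)^{2} = \left(\frac{1}{\frac{1}{1 - 305} + 385} + i \sqrt{15}\right)^{2} = \left(\frac{1}{\frac{1}{-304} + 385} + i \sqrt{15}\right)^{2} = \left(\frac{1}{- \frac{1}{304} + 385} + i \sqrt{15}\right)^{2} = \left(\frac{1}{\frac{117039}{304}} + i \sqrt{15}\right)^{2} = \left(\frac{304}{117039} + i \sqrt{15}\right)^{2}$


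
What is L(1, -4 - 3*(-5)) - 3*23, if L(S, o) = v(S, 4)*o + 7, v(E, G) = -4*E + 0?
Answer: -106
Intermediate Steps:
v(E, G) = -4*E
L(S, o) = 7 - 4*S*o (L(S, o) = (-4*S)*o + 7 = -4*S*o + 7 = 7 - 4*S*o)
L(1, -4 - 3*(-5)) - 3*23 = (7 - 4*1*(-4 - 3*(-5))) - 3*23 = (7 - 4*1*(-4 + 15)) - 69 = (7 - 4*1*11) - 69 = (7 - 44) - 69 = -37 - 69 = -106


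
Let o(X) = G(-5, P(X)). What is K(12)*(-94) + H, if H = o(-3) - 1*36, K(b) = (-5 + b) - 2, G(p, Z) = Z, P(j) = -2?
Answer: -508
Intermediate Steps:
o(X) = -2
K(b) = -7 + b
H = -38 (H = -2 - 1*36 = -2 - 36 = -38)
K(12)*(-94) + H = (-7 + 12)*(-94) - 38 = 5*(-94) - 38 = -470 - 38 = -508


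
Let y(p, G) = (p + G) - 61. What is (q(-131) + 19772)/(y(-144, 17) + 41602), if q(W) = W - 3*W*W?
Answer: -15921/20707 ≈ -0.76887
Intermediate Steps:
y(p, G) = -61 + G + p (y(p, G) = (G + p) - 61 = -61 + G + p)
q(W) = W - 3*W²
(q(-131) + 19772)/(y(-144, 17) + 41602) = (-131*(1 - 3*(-131)) + 19772)/((-61 + 17 - 144) + 41602) = (-131*(1 + 393) + 19772)/(-188 + 41602) = (-131*394 + 19772)/41414 = (-51614 + 19772)*(1/41414) = -31842*1/41414 = -15921/20707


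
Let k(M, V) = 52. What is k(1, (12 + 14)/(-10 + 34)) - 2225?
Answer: -2173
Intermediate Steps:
k(1, (12 + 14)/(-10 + 34)) - 2225 = 52 - 2225 = -2173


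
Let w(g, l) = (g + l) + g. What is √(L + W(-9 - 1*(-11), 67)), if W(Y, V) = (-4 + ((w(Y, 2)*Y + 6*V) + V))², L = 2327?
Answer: 4*√14366 ≈ 479.43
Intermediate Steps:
w(g, l) = l + 2*g
W(Y, V) = (-4 + 7*V + Y*(2 + 2*Y))² (W(Y, V) = (-4 + (((2 + 2*Y)*Y + 6*V) + V))² = (-4 + ((Y*(2 + 2*Y) + 6*V) + V))² = (-4 + ((6*V + Y*(2 + 2*Y)) + V))² = (-4 + (7*V + Y*(2 + 2*Y)))² = (-4 + 7*V + Y*(2 + 2*Y))²)
√(L + W(-9 - 1*(-11), 67)) = √(2327 + (-4 + 7*67 + 2*(-9 - 1*(-11))*(1 + (-9 - 1*(-11))))²) = √(2327 + (-4 + 469 + 2*(-9 + 11)*(1 + (-9 + 11)))²) = √(2327 + (-4 + 469 + 2*2*(1 + 2))²) = √(2327 + (-4 + 469 + 2*2*3)²) = √(2327 + (-4 + 469 + 12)²) = √(2327 + 477²) = √(2327 + 227529) = √229856 = 4*√14366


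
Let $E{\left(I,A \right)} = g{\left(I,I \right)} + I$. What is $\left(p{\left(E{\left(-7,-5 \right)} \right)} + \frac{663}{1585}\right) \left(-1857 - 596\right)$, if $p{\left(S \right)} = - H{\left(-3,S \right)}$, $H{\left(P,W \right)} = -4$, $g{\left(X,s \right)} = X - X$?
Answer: $- \frac{17178359}{1585} \approx -10838.0$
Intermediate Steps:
$g{\left(X,s \right)} = 0$
$E{\left(I,A \right)} = I$ ($E{\left(I,A \right)} = 0 + I = I$)
$p{\left(S \right)} = 4$ ($p{\left(S \right)} = \left(-1\right) \left(-4\right) = 4$)
$\left(p{\left(E{\left(-7,-5 \right)} \right)} + \frac{663}{1585}\right) \left(-1857 - 596\right) = \left(4 + \frac{663}{1585}\right) \left(-1857 - 596\right) = \left(4 + 663 \cdot \frac{1}{1585}\right) \left(-2453\right) = \left(4 + \frac{663}{1585}\right) \left(-2453\right) = \frac{7003}{1585} \left(-2453\right) = - \frac{17178359}{1585}$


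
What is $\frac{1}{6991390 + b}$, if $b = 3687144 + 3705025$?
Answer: $\frac{1}{14383559} \approx 6.9524 \cdot 10^{-8}$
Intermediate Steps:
$b = 7392169$
$\frac{1}{6991390 + b} = \frac{1}{6991390 + 7392169} = \frac{1}{14383559}$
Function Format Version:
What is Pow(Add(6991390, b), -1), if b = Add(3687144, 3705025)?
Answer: Rational(1, 14383559) ≈ 6.9524e-8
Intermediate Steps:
b = 7392169
Pow(Add(6991390, b), -1) = Pow(Add(6991390, 7392169), -1) = Pow(14383559, -1) = Rational(1, 14383559)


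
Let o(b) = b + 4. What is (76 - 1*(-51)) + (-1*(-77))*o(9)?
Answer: 1128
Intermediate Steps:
o(b) = 4 + b
(76 - 1*(-51)) + (-1*(-77))*o(9) = (76 - 1*(-51)) + (-1*(-77))*(4 + 9) = (76 + 51) + 77*13 = 127 + 1001 = 1128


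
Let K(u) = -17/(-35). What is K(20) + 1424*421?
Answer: 20982657/35 ≈ 5.9950e+5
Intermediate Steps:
K(u) = 17/35 (K(u) = -17*(-1/35) = 17/35)
K(20) + 1424*421 = 17/35 + 1424*421 = 17/35 + 599504 = 20982657/35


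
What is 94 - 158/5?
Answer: 312/5 ≈ 62.400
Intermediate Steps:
94 - 158/5 = 312/5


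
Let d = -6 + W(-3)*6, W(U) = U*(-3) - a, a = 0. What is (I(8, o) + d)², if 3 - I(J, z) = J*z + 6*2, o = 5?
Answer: 1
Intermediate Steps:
I(J, z) = -9 - J*z (I(J, z) = 3 - (J*z + 6*2) = 3 - (J*z + 12) = 3 - (12 + J*z) = 3 + (-12 - J*z) = -9 - J*z)
W(U) = -3*U (W(U) = U*(-3) - 1*0 = -3*U + 0 = -3*U)
d = 48 (d = -6 - 3*(-3)*6 = -6 + 9*6 = -6 + 54 = 48)
(I(8, o) + d)² = ((-9 - 1*8*5) + 48)² = ((-9 - 40) + 48)² = (-49 + 48)² = (-1)² = 1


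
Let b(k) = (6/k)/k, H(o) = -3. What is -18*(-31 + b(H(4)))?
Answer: 546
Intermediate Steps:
b(k) = 6/k²
-18*(-31 + b(H(4))) = -18*(-31 + 6/(-3)²) = -18*(-31 + 6*(⅑)) = -18*(-31 + ⅔) = -18*(-91/3) = 546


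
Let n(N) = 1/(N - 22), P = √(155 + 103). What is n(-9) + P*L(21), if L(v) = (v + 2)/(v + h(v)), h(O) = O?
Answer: -1/31 + 23*√258/42 ≈ 8.7638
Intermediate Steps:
P = √258 ≈ 16.062
n(N) = 1/(-22 + N)
L(v) = (2 + v)/(2*v) (L(v) = (v + 2)/(v + v) = (2 + v)/((2*v)) = (2 + v)*(1/(2*v)) = (2 + v)/(2*v))
n(-9) + P*L(21) = 1/(-22 - 9) + √258*((½)*(2 + 21)/21) = 1/(-31) + √258*((½)*(1/21)*23) = -1/31 + √258*(23/42) = -1/31 + 23*√258/42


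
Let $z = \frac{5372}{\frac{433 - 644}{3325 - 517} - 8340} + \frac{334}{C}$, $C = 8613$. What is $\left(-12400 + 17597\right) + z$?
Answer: $\frac{1048150490767357}{201707252703} \approx 5196.4$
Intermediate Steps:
$z = - \frac{122101530134}{201707252703}$ ($z = \frac{5372}{\frac{433 - 644}{3325 - 517} - 8340} + \frac{334}{8613} = \frac{5372}{- \frac{211}{2808} - 8340} + 334 \cdot \frac{1}{8613} = \frac{5372}{\left(-211\right) \frac{1}{2808} - 8340} + \frac{334}{8613} = \frac{5372}{- \frac{211}{2808} - 8340} + \frac{334}{8613} = \frac{5372}{- \frac{23418931}{2808}} + \frac{334}{8613} = 5372 \left(- \frac{2808}{23418931}\right) + \frac{334}{8613} = - \frac{15084576}{23418931} + \frac{334}{8613} = - \frac{122101530134}{201707252703} \approx -0.60534$)
$\left(-12400 + 17597\right) + z = \left(-12400 + 17597\right) - \frac{122101530134}{201707252703} = 5197 - \frac{122101530134}{201707252703} = \frac{1048150490767357}{201707252703}$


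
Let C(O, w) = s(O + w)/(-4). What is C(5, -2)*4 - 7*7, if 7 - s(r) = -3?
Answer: -59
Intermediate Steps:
s(r) = 10 (s(r) = 7 - 1*(-3) = 7 + 3 = 10)
C(O, w) = -5/2 (C(O, w) = 10/(-4) = 10*(-1/4) = -5/2)
C(5, -2)*4 - 7*7 = -5/2*4 - 7*7 = -10 - 49 = -59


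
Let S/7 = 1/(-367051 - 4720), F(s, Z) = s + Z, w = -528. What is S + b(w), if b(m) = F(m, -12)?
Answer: -200756347/371771 ≈ -540.00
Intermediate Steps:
F(s, Z) = Z + s
S = -7/371771 (S = 7/(-367051 - 4720) = 7/(-371771) = 7*(-1/371771) = -7/371771 ≈ -1.8829e-5)
b(m) = -12 + m
S + b(w) = -7/371771 + (-12 - 528) = -7/371771 - 540 = -200756347/371771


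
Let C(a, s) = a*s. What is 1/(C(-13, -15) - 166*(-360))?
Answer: 1/59955 ≈ 1.6679e-5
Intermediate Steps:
1/(C(-13, -15) - 166*(-360)) = 1/(-13*(-15) - 166*(-360)) = 1/(195 + 59760) = 1/59955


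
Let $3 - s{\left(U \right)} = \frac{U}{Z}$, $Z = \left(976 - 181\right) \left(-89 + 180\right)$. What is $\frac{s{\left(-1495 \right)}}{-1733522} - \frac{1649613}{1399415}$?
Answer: $- \frac{1591392250034324}{1350022637779095} \approx -1.1788$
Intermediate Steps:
$Z = 72345$ ($Z = 795 \cdot 91 = 72345$)
$s{\left(U \right)} = 3 - \frac{U}{72345}$
$\frac{s{\left(-1495 \right)}}{-1733522} - \frac{1649613}{1399415} = \frac{3 - - \frac{23}{1113}}{-1733522} - \frac{1649613}{1399415} = \left(3 + \frac{23}{1113}\right) \left(- \frac{1}{1733522}\right) - \frac{1649613}{1399415} = \frac{3362}{1113} \left(- \frac{1}{1733522}\right) - \frac{1649613}{1399415} = - \frac{1681}{964704993} - \frac{1649613}{1399415} = - \frac{1591392250034324}{1350022637779095}$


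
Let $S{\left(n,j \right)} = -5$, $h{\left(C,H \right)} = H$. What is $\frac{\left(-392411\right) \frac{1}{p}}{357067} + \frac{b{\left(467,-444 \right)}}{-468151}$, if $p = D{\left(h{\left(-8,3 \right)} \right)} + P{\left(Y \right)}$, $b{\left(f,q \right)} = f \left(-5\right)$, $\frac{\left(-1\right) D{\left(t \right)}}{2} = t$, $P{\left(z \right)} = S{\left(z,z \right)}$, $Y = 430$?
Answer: $\frac{192878867956}{1838774004287} \approx 0.1049$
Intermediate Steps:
$P{\left(z \right)} = -5$
$D{\left(t \right)} = - 2 t$
$b{\left(f,q \right)} = - 5 f$
$p = -11$ ($p = \left(-2\right) 3 - 5 = -6 - 5 = -11$)
$\frac{\left(-392411\right) \frac{1}{p}}{357067} + \frac{b{\left(467,-444 \right)}}{-468151} = \frac{\left(-392411\right) \frac{1}{-11}}{357067} + \frac{\left(-5\right) 467}{-468151} = \left(-392411\right) \left(- \frac{1}{11}\right) \frac{1}{357067} - - \frac{2335}{468151} = \frac{392411}{11} \cdot \frac{1}{357067} + \frac{2335}{468151} = \frac{392411}{3927737} + \frac{2335}{468151} = \frac{192878867956}{1838774004287}$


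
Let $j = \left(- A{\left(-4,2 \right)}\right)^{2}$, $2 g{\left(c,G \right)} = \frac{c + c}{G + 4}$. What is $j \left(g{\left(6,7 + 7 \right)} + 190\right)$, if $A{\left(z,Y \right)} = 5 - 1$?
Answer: $\frac{9136}{3} \approx 3045.3$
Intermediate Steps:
$A{\left(z,Y \right)} = 4$
$g{\left(c,G \right)} = \frac{c}{4 + G}$ ($g{\left(c,G \right)} = \frac{\left(c + c\right) \frac{1}{G + 4}}{2} = \frac{2 c \frac{1}{4 + G}}{2} = \frac{c}{4 + G}$)
$j = 16$ ($j = \left(\left(-1\right) 4\right)^{2} = \left(-4\right)^{2} = 16$)
$j \left(g{\left(6,7 + 7 \right)} + 190\right) = 16 \left(\frac{6}{4 + \left(7 + 7\right)} + 190\right) = 16 \left(\frac{6}{4 + 14} + 190\right) = 16 \left(\frac{6}{18} + 190\right) = 16 \left(6 \cdot \frac{1}{18} + 190\right) = 16 \left(\frac{1}{3} + 190\right) = 16 \cdot \frac{571}{3} = \frac{9136}{3}$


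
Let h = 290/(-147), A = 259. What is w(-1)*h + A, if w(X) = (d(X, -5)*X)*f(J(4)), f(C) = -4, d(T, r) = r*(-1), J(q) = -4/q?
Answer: 32273/147 ≈ 219.54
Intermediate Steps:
d(T, r) = -r
w(X) = -20*X (w(X) = ((-1*(-5))*X)*(-4) = (5*X)*(-4) = -20*X)
h = -290/147 (h = 290*(-1/147) = -290/147 ≈ -1.9728)
w(-1)*h + A = -20*(-1)*(-290/147) + 259 = 20*(-290/147) + 259 = -5800/147 + 259 = 32273/147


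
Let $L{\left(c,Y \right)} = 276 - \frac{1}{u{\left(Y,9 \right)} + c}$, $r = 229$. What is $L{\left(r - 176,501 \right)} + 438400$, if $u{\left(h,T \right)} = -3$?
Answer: $\frac{21933799}{50} \approx 4.3868 \cdot 10^{5}$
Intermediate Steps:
$L{\left(c,Y \right)} = 276 - \frac{1}{-3 + c}$
$L{\left(r - 176,501 \right)} + 438400 = \frac{-829 + 276 \left(229 - 176\right)}{-3 + \left(229 - 176\right)} + 438400 = \frac{-829 + 276 \cdot 53}{-3 + 53} + 438400 = \frac{-829 + 14628}{50} + 438400 = \frac{1}{50} \cdot 13799 + 438400 = \frac{13799}{50} + 438400 = \frac{21933799}{50}$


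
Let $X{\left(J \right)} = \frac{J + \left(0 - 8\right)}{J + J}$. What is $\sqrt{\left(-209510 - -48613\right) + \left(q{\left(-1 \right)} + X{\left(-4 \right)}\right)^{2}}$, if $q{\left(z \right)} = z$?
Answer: $\frac{i \sqrt{643587}}{2} \approx 401.12 i$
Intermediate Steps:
$X{\left(J \right)} = \frac{-8 + J}{2 J}$ ($X{\left(J \right)} = \frac{J + \left(0 - 8\right)}{2 J} = \left(J - 8\right) \frac{1}{2 J} = \left(-8 + J\right) \frac{1}{2 J} = \frac{-8 + J}{2 J}$)
$\sqrt{\left(-209510 - -48613\right) + \left(q{\left(-1 \right)} + X{\left(-4 \right)}\right)^{2}} = \sqrt{\left(-209510 - -48613\right) + \left(-1 + \frac{-8 - 4}{2 \left(-4\right)}\right)^{2}} = \sqrt{\left(-209510 + 48613\right) + \left(-1 + \frac{1}{2} \left(- \frac{1}{4}\right) \left(-12\right)\right)^{2}} = \sqrt{-160897 + \left(-1 + \frac{3}{2}\right)^{2}} = \sqrt{-160897 + \left(\frac{1}{2}\right)^{2}} = \sqrt{-160897 + \frac{1}{4}} = \sqrt{- \frac{643587}{4}} = \frac{i \sqrt{643587}}{2}$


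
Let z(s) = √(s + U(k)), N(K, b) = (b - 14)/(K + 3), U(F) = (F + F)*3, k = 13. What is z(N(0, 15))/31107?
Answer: √705/93321 ≈ 0.00028452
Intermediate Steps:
U(F) = 6*F (U(F) = (2*F)*3 = 6*F)
N(K, b) = (-14 + b)/(3 + K)
z(s) = √(78 + s) (z(s) = √(s + 6*13) = √(s + 78) = √(78 + s))
z(N(0, 15))/31107 = √(78 + (-14 + 15)/(3 + 0))/31107 = √(78 + 1/3)*(1/31107) = √(78 + (⅓)*1)*(1/31107) = √(78 + ⅓)*(1/31107) = √(235/3)*(1/31107) = (√705/3)*(1/31107) = √705/93321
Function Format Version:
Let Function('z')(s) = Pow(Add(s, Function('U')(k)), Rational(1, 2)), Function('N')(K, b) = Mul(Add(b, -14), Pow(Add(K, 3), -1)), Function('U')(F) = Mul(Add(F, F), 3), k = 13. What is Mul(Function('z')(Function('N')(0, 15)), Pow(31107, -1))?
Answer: Mul(Rational(1, 93321), Pow(705, Rational(1, 2))) ≈ 0.00028452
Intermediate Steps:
Function('U')(F) = Mul(6, F) (Function('U')(F) = Mul(Mul(2, F), 3) = Mul(6, F))
Function('N')(K, b) = Mul(Pow(Add(3, K), -1), Add(-14, b)) (Function('N')(K, b) = Mul(Add(-14, b), Pow(Add(3, K), -1)) = Mul(Pow(Add(3, K), -1), Add(-14, b)))
Function('z')(s) = Pow(Add(78, s), Rational(1, 2)) (Function('z')(s) = Pow(Add(s, Mul(6, 13)), Rational(1, 2)) = Pow(Add(s, 78), Rational(1, 2)) = Pow(Add(78, s), Rational(1, 2)))
Mul(Function('z')(Function('N')(0, 15)), Pow(31107, -1)) = Mul(Pow(Add(78, Mul(Pow(Add(3, 0), -1), Add(-14, 15))), Rational(1, 2)), Pow(31107, -1)) = Mul(Pow(Add(78, Mul(Pow(3, -1), 1)), Rational(1, 2)), Rational(1, 31107)) = Mul(Pow(Add(78, Mul(Rational(1, 3), 1)), Rational(1, 2)), Rational(1, 31107)) = Mul(Pow(Add(78, Rational(1, 3)), Rational(1, 2)), Rational(1, 31107)) = Mul(Pow(Rational(235, 3), Rational(1, 2)), Rational(1, 31107)) = Mul(Mul(Rational(1, 3), Pow(705, Rational(1, 2))), Rational(1, 31107)) = Mul(Rational(1, 93321), Pow(705, Rational(1, 2)))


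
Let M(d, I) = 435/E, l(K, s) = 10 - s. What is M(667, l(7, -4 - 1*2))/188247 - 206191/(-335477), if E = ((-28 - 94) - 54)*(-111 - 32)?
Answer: 325630656001077/529807698998864 ≈ 0.61462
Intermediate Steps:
E = 25168 (E = (-122 - 54)*(-143) = -176*(-143) = 25168)
M(d, I) = 435/25168
M(667, l(7, -4 - 1*2))/188247 - 206191/(-335477) = (435/25168)/188247 - 206191/(-335477) = (435/25168)*(1/188247) - 206191*(-1/335477) = 145/1579266832 + 206191/335477 = 325630656001077/529807698998864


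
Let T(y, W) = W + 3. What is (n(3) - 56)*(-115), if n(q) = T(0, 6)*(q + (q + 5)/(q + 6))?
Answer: 2415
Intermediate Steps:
T(y, W) = 3 + W
n(q) = 9*q + 9*(5 + q)/(6 + q) (n(q) = (3 + 6)*(q + (q + 5)/(q + 6)) = 9*(q + (5 + q)/(6 + q)) = 9*q + 9*(5 + q)/(6 + q))
(n(3) - 56)*(-115) = (9*(5 + 3² + 7*3)/(6 + 3) - 56)*(-115) = (9*(5 + 9 + 21)/9 - 56)*(-115) = (9*(⅑)*35 - 56)*(-115) = (35 - 56)*(-115) = -21*(-115) = 2415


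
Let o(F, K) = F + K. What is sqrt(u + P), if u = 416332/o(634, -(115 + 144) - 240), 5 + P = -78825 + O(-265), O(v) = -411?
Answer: I*sqrt(154218045)/45 ≈ 275.97*I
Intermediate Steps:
P = -79241 (P = -5 + (-78825 - 411) = -5 - 79236 = -79241)
u = 416332/135 (u = 416332/(634 + (-(115 + 144) - 240)) = 416332/(634 + (-1*259 - 240)) = 416332/(634 + (-259 - 240)) = 416332/(634 - 499) = 416332/135 ≈ 3083.9)
sqrt(u + P) = sqrt(416332/135 - 79241) = sqrt(-10281203/135) = I*sqrt(154218045)/45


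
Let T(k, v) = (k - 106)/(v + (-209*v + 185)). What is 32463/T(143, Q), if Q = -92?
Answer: 627217623/37 ≈ 1.6952e+7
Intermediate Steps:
T(k, v) = (-106 + k)/(185 - 208*v) (T(k, v) = (-106 + k)/(v + (185 - 209*v)) = (-106 + k)/(185 - 208*v))
32463/T(143, Q) = 32463/(((106 - 1*143)/(-185 + 208*(-92)))) = 32463/(((106 - 143)/(-185 - 19136))) = 32463/((-37/(-19321))) = 32463/((-1/19321*(-37))) = 32463/(37/19321) = 32463*(19321/37) = 627217623/37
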